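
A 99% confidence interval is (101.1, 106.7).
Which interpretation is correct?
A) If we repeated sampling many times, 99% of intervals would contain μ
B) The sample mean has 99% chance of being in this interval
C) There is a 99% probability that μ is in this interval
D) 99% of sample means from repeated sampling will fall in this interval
A

A) Correct — this is the frequentist long-run coverage interpretation.
B) Wrong — x̄ is observed and sits in the interval by construction.
C) Wrong — μ is fixed; the randomness lives in the interval, not in μ.
D) Wrong — coverage applies to intervals containing μ, not to future x̄ values.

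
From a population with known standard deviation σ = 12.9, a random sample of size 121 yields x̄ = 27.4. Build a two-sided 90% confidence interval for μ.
(25.47, 29.33)

z-interval (σ known):
z* = 1.645 for 90% confidence

Margin of error = z* · σ/√n = 1.645 · 12.9/√121 = 1.93

CI: (27.4 - 1.93, 27.4 + 1.93) = (25.47, 29.33)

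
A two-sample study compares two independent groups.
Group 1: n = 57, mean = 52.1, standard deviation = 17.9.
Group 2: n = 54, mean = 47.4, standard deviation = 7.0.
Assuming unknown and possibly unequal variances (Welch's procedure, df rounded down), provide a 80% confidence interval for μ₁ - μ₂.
(1.40, 8.00)

Difference: x̄₁ - x̄₂ = 4.70
SE = √(s₁²/n₁ + s₂²/n₂) = √(17.9²/57 + 7.0²/54) = 2.5551
df = 73.51 → 73 (Welch–Satterthwaite, rounded down)
t* = 1.293

CI: 4.70 ± 1.293 · 2.5551 = 4.70 ± 3.30 = (1.40, 8.00)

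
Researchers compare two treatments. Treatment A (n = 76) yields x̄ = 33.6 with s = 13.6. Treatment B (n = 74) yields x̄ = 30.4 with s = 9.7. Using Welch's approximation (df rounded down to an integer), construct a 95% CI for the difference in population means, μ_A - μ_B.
(-0.61, 7.01)

Difference: x̄₁ - x̄₂ = 3.20
SE = √(s₁²/n₁ + s₂²/n₂) = √(13.6²/76 + 9.7²/74) = 1.9249
df = 135.77 → 135 (Welch–Satterthwaite, rounded down)
t* = 1.978

CI: 3.20 ± 1.978 · 1.9249 = 3.20 ± 3.81 = (-0.61, 7.01)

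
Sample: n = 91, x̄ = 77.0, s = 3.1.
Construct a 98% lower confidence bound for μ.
μ ≥ 76.32

Lower bound (one-sided):
t* = 2.084 (one-sided for 98%)
Lower bound = x̄ - t* · s/√n = 77.0 - 2.084 · 3.1/√91 = 76.32

We are 98% confident that μ ≥ 76.32.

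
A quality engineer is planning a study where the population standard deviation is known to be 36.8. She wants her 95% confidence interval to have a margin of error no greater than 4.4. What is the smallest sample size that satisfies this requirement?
n ≥ 269

For margin E ≤ 4.4:
n ≥ (z* · σ / E)²
n ≥ (1.960 · 36.8 / 4.4)²
n ≥ 268.72

Minimum n = 269 (rounding up)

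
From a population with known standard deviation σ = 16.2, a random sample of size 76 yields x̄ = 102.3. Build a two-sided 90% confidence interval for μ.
(99.24, 105.36)

z-interval (σ known):
z* = 1.645 for 90% confidence

Margin of error = z* · σ/√n = 1.645 · 16.2/√76 = 3.06

CI: (102.3 - 3.06, 102.3 + 3.06) = (99.24, 105.36)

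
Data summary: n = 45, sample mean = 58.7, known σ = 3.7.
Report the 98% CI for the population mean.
(57.42, 59.98)

z-interval (σ known):
z* = 2.326 for 98% confidence

Margin of error = z* · σ/√n = 2.326 · 3.7/√45 = 1.28

CI: (58.7 - 1.28, 58.7 + 1.28) = (57.42, 59.98)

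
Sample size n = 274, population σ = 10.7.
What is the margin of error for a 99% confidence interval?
Margin of error = 1.67

Margin of error = z* · σ/√n
= 2.576 · 10.7/√274
= 2.576 · 10.7/16.5529
= 1.67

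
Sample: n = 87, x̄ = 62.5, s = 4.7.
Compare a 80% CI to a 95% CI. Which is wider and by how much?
95% CI is wider by 0.70

df = 86
80% CI: t* = 1.291, (61.85, 63.15), width = 2 · t* · s/√n = 1.30
95% CI: t* = 1.988, (61.50, 63.50), width = 2 · t* · s/√n = 2.00

The 95% CI is wider by 2.00 - 1.30 = 0.70.
Higher confidence requires a wider interval.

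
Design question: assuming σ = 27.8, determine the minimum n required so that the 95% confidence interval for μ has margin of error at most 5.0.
n ≥ 119

For margin E ≤ 5.0:
n ≥ (z* · σ / E)²
n ≥ (1.960 · 27.8 / 5.0)²
n ≥ 118.76

Minimum n = 119 (rounding up)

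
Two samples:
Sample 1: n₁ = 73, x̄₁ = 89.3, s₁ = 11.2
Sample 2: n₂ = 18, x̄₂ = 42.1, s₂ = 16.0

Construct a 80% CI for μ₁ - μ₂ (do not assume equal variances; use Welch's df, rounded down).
(41.92, 52.48)

Difference: x̄₁ - x̄₂ = 47.20
SE = √(s₁²/n₁ + s₂²/n₂) = √(11.2²/73 + 16.0²/18) = 3.9926
df = 21.28 → 21 (Welch–Satterthwaite, rounded down)
t* = 1.323

CI: 47.20 ± 1.323 · 3.9926 = 47.20 ± 5.28 = (41.92, 52.48)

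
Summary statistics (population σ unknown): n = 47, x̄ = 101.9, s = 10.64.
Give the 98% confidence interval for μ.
(98.16, 105.64)

t-interval (σ unknown):
df = n - 1 = 46
t* = 2.410 for 98% confidence

Margin of error = t* · s/√n = 2.410 · 10.64/√47 = 3.74

CI: (98.16, 105.64)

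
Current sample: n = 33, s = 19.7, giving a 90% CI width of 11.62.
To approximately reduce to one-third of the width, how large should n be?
n ≈ 297

CI width ∝ 1/√n
To reduce width by factor 3, need √n to grow by 3 → need 3² = 9 times as many samples.

Current: n = 33, width = 11.62
New: n = 297, width ≈ 3.77

Width reduced by factor of 11.62/3.77 = 3.08.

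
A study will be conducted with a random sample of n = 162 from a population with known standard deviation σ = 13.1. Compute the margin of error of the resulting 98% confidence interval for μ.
Margin of error = 2.39

Margin of error = z* · σ/√n
= 2.326 · 13.1/√162
= 2.326 · 13.1/12.7279
= 2.39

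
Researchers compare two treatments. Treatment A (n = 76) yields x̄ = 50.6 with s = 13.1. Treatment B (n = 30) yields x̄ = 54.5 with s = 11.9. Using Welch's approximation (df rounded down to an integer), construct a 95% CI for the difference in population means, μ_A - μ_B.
(-9.19, 1.39)

Difference: x̄₁ - x̄₂ = -3.90
SE = √(s₁²/n₁ + s₂²/n₂) = √(13.1²/76 + 11.9²/30) = 2.6417
df = 58.23 → 58 (Welch–Satterthwaite, rounded down)
t* = 2.002

CI: -3.90 ± 2.002 · 2.6417 = -3.90 ± 5.29 = (-9.19, 1.39)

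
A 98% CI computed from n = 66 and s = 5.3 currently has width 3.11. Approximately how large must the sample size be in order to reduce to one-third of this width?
n ≈ 594

CI width ∝ 1/√n
To reduce width by factor 3, need √n to grow by 3 → need 3² = 9 times as many samples.

Current: n = 66, width = 3.11
New: n = 594, width ≈ 1.01

Width reduced by factor of 3.11/1.01 = 3.08.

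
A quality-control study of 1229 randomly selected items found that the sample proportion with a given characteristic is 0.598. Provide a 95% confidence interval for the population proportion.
(0.571, 0.625)

Proportion CI:
SE = √(p̂(1-p̂)/n) = √(0.598 · 0.402 / 1229) = 0.01399

z* = 1.960
Margin = z* · SE = 1.960 · 0.01399 = 0.0274

CI: 0.598 ± 0.0274 = (0.571, 0.625)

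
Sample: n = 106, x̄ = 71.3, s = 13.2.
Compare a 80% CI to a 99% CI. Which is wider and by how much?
99% CI is wider by 3.42

df = 105
80% CI: t* = 1.290, (69.65, 72.95), width = 2 · t* · s/√n = 3.31
99% CI: t* = 2.623, (67.94, 74.66), width = 2 · t* · s/√n = 6.73

The 99% CI is wider by 6.73 - 3.31 = 3.42.
Higher confidence requires a wider interval.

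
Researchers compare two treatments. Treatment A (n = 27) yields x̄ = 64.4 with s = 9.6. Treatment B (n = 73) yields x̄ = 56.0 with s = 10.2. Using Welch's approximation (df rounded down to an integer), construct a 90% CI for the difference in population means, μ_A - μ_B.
(4.71, 12.09)

Difference: x̄₁ - x̄₂ = 8.40
SE = √(s₁²/n₁ + s₂²/n₂) = √(9.6²/27 + 10.2²/73) = 2.1997
df = 49.15 → 49 (Welch–Satterthwaite, rounded down)
t* = 1.677

CI: 8.40 ± 1.677 · 2.1997 = 8.40 ± 3.69 = (4.71, 12.09)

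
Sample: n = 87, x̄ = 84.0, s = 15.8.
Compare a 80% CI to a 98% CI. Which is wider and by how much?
98% CI is wider by 3.66

df = 86
80% CI: t* = 1.291, (81.81, 86.19), width = 2 · t* · s/√n = 4.37
98% CI: t* = 2.370, (79.99, 88.01), width = 2 · t* · s/√n = 8.03

The 98% CI is wider by 8.03 - 4.37 = 3.66.
Higher confidence requires a wider interval.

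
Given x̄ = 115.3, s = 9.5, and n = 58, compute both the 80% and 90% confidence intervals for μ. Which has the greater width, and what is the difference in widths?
90% CI is wider by 0.93

df = 57
80% CI: t* = 1.297, (113.68, 116.92), width = 2 · t* · s/√n = 3.24
90% CI: t* = 1.672, (113.21, 117.39), width = 2 · t* · s/√n = 4.17

The 90% CI is wider by 4.17 - 3.24 = 0.93.
Higher confidence requires a wider interval.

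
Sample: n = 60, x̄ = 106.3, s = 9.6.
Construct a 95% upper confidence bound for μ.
μ ≤ 108.37

Upper bound (one-sided):
t* = 1.671 (one-sided for 95%)
Upper bound = x̄ + t* · s/√n = 106.3 + 1.671 · 9.6/√60 = 108.37

We are 95% confident that μ ≤ 108.37.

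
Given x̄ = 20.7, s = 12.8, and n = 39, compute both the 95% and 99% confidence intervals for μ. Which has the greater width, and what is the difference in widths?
99% CI is wider by 2.82

df = 38
95% CI: t* = 2.024, (16.55, 24.85), width = 2 · t* · s/√n = 8.30
99% CI: t* = 2.712, (15.14, 26.26), width = 2 · t* · s/√n = 11.12

The 99% CI is wider by 11.12 - 8.30 = 2.82.
Higher confidence requires a wider interval.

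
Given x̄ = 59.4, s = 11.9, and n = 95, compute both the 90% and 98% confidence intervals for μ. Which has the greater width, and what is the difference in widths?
98% CI is wider by 1.72

df = 94
90% CI: t* = 1.661, (57.37, 61.43), width = 2 · t* · s/√n = 4.06
98% CI: t* = 2.367, (56.51, 62.29), width = 2 · t* · s/√n = 5.78

The 98% CI is wider by 5.78 - 4.06 = 1.72.
Higher confidence requires a wider interval.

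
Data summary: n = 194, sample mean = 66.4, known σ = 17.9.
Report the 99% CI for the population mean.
(63.09, 69.71)

z-interval (σ known):
z* = 2.576 for 99% confidence

Margin of error = z* · σ/√n = 2.576 · 17.9/√194 = 3.31

CI: (66.4 - 3.31, 66.4 + 3.31) = (63.09, 69.71)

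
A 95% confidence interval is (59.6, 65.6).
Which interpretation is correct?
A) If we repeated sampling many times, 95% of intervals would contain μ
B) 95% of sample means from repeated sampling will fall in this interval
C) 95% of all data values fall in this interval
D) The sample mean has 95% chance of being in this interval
A

A) Correct — this is the frequentist long-run coverage interpretation.
B) Wrong — coverage applies to intervals containing μ, not to future x̄ values.
C) Wrong — a CI is about the parameter μ, not individual data values.
D) Wrong — x̄ is observed and sits in the interval by construction.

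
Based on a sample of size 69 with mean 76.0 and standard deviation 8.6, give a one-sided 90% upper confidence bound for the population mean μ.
μ ≤ 77.34

Upper bound (one-sided):
t* = 1.294 (one-sided for 90%)
Upper bound = x̄ + t* · s/√n = 76.0 + 1.294 · 8.6/√69 = 77.34

We are 90% confident that μ ≤ 77.34.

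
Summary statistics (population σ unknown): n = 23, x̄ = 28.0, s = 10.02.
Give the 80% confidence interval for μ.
(25.24, 30.76)

t-interval (σ unknown):
df = n - 1 = 22
t* = 1.321 for 80% confidence

Margin of error = t* · s/√n = 1.321 · 10.02/√23 = 2.76

CI: (25.24, 30.76)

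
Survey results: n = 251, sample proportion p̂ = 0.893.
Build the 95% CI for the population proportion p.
(0.855, 0.931)

Proportion CI:
SE = √(p̂(1-p̂)/n) = √(0.893 · 0.107 / 251) = 0.01951

z* = 1.960
Margin = z* · SE = 1.960 · 0.01951 = 0.0382

CI: 0.893 ± 0.0382 = (0.855, 0.931)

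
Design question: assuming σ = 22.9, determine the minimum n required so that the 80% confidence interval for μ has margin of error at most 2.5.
n ≥ 138

For margin E ≤ 2.5:
n ≥ (z* · σ / E)²
n ≥ (1.282 · 22.9 / 2.5)²
n ≥ 137.90

Minimum n = 138 (rounding up)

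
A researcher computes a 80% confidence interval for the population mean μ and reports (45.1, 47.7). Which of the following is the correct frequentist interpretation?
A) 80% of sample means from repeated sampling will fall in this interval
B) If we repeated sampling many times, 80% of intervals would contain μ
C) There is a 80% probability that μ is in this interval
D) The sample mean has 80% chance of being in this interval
B

A) Wrong — coverage applies to intervals containing μ, not to future x̄ values.
B) Correct — this is the frequentist long-run coverage interpretation.
C) Wrong — μ is fixed; the randomness lives in the interval, not in μ.
D) Wrong — x̄ is observed and sits in the interval by construction.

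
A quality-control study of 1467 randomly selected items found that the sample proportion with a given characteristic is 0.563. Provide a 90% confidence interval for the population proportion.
(0.542, 0.584)

Proportion CI:
SE = √(p̂(1-p̂)/n) = √(0.563 · 0.437 / 1467) = 0.01295

z* = 1.645
Margin = z* · SE = 1.645 · 0.01295 = 0.0213

CI: 0.563 ± 0.0213 = (0.542, 0.584)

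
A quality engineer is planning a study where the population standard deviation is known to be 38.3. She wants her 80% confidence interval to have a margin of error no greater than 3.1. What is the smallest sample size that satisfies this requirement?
n ≥ 251

For margin E ≤ 3.1:
n ≥ (z* · σ / E)²
n ≥ (1.282 · 38.3 / 3.1)²
n ≥ 250.87

Minimum n = 251 (rounding up)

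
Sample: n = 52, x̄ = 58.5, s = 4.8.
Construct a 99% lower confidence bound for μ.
μ ≥ 56.90

Lower bound (one-sided):
t* = 2.402 (one-sided for 99%)
Lower bound = x̄ - t* · s/√n = 58.5 - 2.402 · 4.8/√52 = 56.90

We are 99% confident that μ ≥ 56.90.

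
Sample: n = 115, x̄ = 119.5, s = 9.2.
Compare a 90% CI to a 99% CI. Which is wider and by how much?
99% CI is wider by 1.66

df = 114
90% CI: t* = 1.658, (118.08, 120.92), width = 2 · t* · s/√n = 2.84
99% CI: t* = 2.620, (117.25, 121.75), width = 2 · t* · s/√n = 4.50

The 99% CI is wider by 4.50 - 2.84 = 1.66.
Higher confidence requires a wider interval.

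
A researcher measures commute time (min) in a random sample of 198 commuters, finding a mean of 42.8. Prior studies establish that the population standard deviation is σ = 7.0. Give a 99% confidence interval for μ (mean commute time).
(41.52, 44.08)

z-interval (σ known):
z* = 2.576 for 99% confidence

Margin of error = z* · σ/√n = 2.576 · 7.0/√198 = 1.28

CI: (42.8 - 1.28, 42.8 + 1.28) = (41.52, 44.08)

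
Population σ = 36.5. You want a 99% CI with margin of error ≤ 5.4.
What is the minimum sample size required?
n ≥ 304

For margin E ≤ 5.4:
n ≥ (z* · σ / E)²
n ≥ (2.576 · 36.5 / 5.4)²
n ≥ 303.17

Minimum n = 304 (rounding up)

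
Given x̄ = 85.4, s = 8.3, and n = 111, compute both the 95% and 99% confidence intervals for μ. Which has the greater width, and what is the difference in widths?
99% CI is wider by 1.01

df = 110
95% CI: t* = 1.982, (83.84, 86.96), width = 2 · t* · s/√n = 3.12
99% CI: t* = 2.621, (83.34, 87.46), width = 2 · t* · s/√n = 4.13

The 99% CI is wider by 4.13 - 3.12 = 1.01.
Higher confidence requires a wider interval.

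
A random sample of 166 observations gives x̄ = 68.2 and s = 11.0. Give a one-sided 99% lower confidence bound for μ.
μ ≥ 66.19

Lower bound (one-sided):
t* = 2.349 (one-sided for 99%)
Lower bound = x̄ - t* · s/√n = 68.2 - 2.349 · 11.0/√166 = 66.19

We are 99% confident that μ ≥ 66.19.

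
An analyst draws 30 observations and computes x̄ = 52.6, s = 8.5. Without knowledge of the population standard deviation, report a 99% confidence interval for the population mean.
(48.32, 56.88)

t-interval (σ unknown):
df = n - 1 = 29
t* = 2.756 for 99% confidence

Margin of error = t* · s/√n = 2.756 · 8.5/√30 = 4.28

CI: (48.32, 56.88)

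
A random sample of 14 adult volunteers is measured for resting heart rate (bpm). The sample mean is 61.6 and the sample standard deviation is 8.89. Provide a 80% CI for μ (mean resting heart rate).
(58.39, 64.81)

t-interval (σ unknown):
df = n - 1 = 13
t* = 1.350 for 80% confidence

Margin of error = t* · s/√n = 1.350 · 8.89/√14 = 3.21

CI: (58.39, 64.81)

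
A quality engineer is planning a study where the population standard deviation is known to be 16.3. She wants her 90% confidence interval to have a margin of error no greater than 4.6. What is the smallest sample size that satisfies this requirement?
n ≥ 34

For margin E ≤ 4.6:
n ≥ (z* · σ / E)²
n ≥ (1.645 · 16.3 / 4.6)²
n ≥ 33.98

Minimum n = 34 (rounding up)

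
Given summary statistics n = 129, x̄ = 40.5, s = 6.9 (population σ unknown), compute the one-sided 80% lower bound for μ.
μ ≥ 39.99

Lower bound (one-sided):
t* = 0.844 (one-sided for 80%)
Lower bound = x̄ - t* · s/√n = 40.5 - 0.844 · 6.9/√129 = 39.99

We are 80% confident that μ ≥ 39.99.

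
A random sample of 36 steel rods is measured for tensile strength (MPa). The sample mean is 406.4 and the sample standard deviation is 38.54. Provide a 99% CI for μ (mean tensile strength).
(388.90, 423.90)

t-interval (σ unknown):
df = n - 1 = 35
t* = 2.724 for 99% confidence

Margin of error = t* · s/√n = 2.724 · 38.54/√36 = 17.50

CI: (388.90, 423.90)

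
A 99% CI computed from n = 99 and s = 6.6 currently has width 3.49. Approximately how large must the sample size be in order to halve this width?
n ≈ 396

CI width ∝ 1/√n
To reduce width by factor 2, need √n to grow by 2 → need 2² = 4 times as many samples.

Current: n = 99, width = 3.49
New: n = 396, width ≈ 1.72

Width reduced by factor of 3.49/1.72 = 2.03.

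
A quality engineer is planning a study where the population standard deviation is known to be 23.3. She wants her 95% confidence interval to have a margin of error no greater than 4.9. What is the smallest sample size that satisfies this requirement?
n ≥ 87

For margin E ≤ 4.9:
n ≥ (z* · σ / E)²
n ≥ (1.960 · 23.3 / 4.9)²
n ≥ 86.86

Minimum n = 87 (rounding up)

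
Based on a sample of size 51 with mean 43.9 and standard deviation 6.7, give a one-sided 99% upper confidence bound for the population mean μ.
μ ≤ 46.15

Upper bound (one-sided):
t* = 2.403 (one-sided for 99%)
Upper bound = x̄ + t* · s/√n = 43.9 + 2.403 · 6.7/√51 = 46.15

We are 99% confident that μ ≤ 46.15.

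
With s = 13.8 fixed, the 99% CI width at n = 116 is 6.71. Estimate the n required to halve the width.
n ≈ 464

CI width ∝ 1/√n
To reduce width by factor 2, need √n to grow by 2 → need 2² = 4 times as many samples.

Current: n = 116, width = 6.71
New: n = 464, width ≈ 3.31

Width reduced by factor of 6.71/3.31 = 2.03.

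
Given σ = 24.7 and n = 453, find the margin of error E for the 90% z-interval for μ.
Margin of error = 1.91

Margin of error = z* · σ/√n
= 1.645 · 24.7/√453
= 1.645 · 24.7/21.2838
= 1.91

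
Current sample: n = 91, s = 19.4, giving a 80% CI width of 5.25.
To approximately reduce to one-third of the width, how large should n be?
n ≈ 819

CI width ∝ 1/√n
To reduce width by factor 3, need √n to grow by 3 → need 3² = 9 times as many samples.

Current: n = 91, width = 5.25
New: n = 819, width ≈ 1.74

Width reduced by factor of 5.25/1.74 = 3.02.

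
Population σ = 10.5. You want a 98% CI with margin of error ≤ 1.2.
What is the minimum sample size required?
n ≥ 415

For margin E ≤ 1.2:
n ≥ (z* · σ / E)²
n ≥ (2.326 · 10.5 / 1.2)²
n ≥ 414.22

Minimum n = 415 (rounding up)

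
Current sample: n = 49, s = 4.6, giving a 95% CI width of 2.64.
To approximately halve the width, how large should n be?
n ≈ 196

CI width ∝ 1/√n
To reduce width by factor 2, need √n to grow by 2 → need 2² = 4 times as many samples.

Current: n = 49, width = 2.64
New: n = 196, width ≈ 1.30

Width reduced by factor of 2.64/1.30 = 2.03.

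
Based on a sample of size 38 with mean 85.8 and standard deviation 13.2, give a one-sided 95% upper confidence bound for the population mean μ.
μ ≤ 89.41

Upper bound (one-sided):
t* = 1.687 (one-sided for 95%)
Upper bound = x̄ + t* · s/√n = 85.8 + 1.687 · 13.2/√38 = 89.41

We are 95% confident that μ ≤ 89.41.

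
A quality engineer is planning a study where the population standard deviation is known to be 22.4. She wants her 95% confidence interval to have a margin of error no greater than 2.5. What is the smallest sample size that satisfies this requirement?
n ≥ 309

For margin E ≤ 2.5:
n ≥ (z* · σ / E)²
n ≥ (1.960 · 22.4 / 2.5)²
n ≥ 308.41

Minimum n = 309 (rounding up)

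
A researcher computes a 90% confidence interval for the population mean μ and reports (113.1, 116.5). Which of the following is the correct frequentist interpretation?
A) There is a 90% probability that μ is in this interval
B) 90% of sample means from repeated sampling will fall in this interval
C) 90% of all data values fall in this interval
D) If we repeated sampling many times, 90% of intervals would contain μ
D

A) Wrong — μ is fixed; the randomness lives in the interval, not in μ.
B) Wrong — coverage applies to intervals containing μ, not to future x̄ values.
C) Wrong — a CI is about the parameter μ, not individual data values.
D) Correct — this is the frequentist long-run coverage interpretation.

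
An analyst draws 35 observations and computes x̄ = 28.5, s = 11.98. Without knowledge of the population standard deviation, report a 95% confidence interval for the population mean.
(24.39, 32.61)

t-interval (σ unknown):
df = n - 1 = 34
t* = 2.032 for 95% confidence

Margin of error = t* · s/√n = 2.032 · 11.98/√35 = 4.11

CI: (24.39, 32.61)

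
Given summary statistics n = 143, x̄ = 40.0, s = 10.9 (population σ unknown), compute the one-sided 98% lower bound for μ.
μ ≥ 38.11

Lower bound (one-sided):
t* = 2.073 (one-sided for 98%)
Lower bound = x̄ - t* · s/√n = 40.0 - 2.073 · 10.9/√143 = 38.11

We are 98% confident that μ ≥ 38.11.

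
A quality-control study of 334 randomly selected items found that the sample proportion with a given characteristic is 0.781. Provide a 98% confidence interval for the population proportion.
(0.728, 0.834)

Proportion CI:
SE = √(p̂(1-p̂)/n) = √(0.781 · 0.219 / 334) = 0.02263

z* = 2.326
Margin = z* · SE = 2.326 · 0.02263 = 0.0526

CI: 0.781 ± 0.0526 = (0.728, 0.834)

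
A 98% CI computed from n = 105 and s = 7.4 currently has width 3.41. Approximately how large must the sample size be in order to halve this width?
n ≈ 420

CI width ∝ 1/√n
To reduce width by factor 2, need √n to grow by 2 → need 2² = 4 times as many samples.

Current: n = 105, width = 3.41
New: n = 420, width ≈ 1.69

Width reduced by factor of 3.41/1.69 = 2.02.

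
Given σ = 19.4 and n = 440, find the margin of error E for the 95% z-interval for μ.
Margin of error = 1.81

Margin of error = z* · σ/√n
= 1.960 · 19.4/√440
= 1.960 · 19.4/20.9762
= 1.81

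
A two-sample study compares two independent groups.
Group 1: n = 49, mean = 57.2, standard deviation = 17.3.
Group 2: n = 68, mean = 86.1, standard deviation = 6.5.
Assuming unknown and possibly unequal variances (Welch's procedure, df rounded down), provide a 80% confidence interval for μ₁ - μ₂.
(-32.26, -25.54)

Difference: x̄₁ - x̄₂ = -28.90
SE = √(s₁²/n₁ + s₂²/n₂) = √(17.3²/49 + 6.5²/68) = 2.5941
df = 57.83 → 57 (Welch–Satterthwaite, rounded down)
t* = 1.297

CI: -28.90 ± 1.297 · 2.5941 = -28.90 ± 3.36 = (-32.26, -25.54)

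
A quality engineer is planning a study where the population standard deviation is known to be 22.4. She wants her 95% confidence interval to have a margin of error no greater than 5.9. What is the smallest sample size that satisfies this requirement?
n ≥ 56

For margin E ≤ 5.9:
n ≥ (z* · σ / E)²
n ≥ (1.960 · 22.4 / 5.9)²
n ≥ 55.37

Minimum n = 56 (rounding up)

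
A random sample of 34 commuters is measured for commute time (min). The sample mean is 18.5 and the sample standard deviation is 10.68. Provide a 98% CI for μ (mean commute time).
(14.02, 22.98)

t-interval (σ unknown):
df = n - 1 = 33
t* = 2.445 for 98% confidence

Margin of error = t* · s/√n = 2.445 · 10.68/√34 = 4.48

CI: (14.02, 22.98)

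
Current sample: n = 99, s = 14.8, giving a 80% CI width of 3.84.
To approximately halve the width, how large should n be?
n ≈ 396

CI width ∝ 1/√n
To reduce width by factor 2, need √n to grow by 2 → need 2² = 4 times as many samples.

Current: n = 99, width = 3.84
New: n = 396, width ≈ 1.91

Width reduced by factor of 3.84/1.91 = 2.01.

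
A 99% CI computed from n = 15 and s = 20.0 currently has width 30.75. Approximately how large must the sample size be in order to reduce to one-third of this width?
n ≈ 135

CI width ∝ 1/√n
To reduce width by factor 3, need √n to grow by 3 → need 3² = 9 times as many samples.

Current: n = 15, width = 30.75
New: n = 135, width ≈ 9.00

Width reduced by factor of 30.75/9.00 = 3.42.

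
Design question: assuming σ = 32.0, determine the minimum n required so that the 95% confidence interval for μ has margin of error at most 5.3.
n ≥ 141

For margin E ≤ 5.3:
n ≥ (z* · σ / E)²
n ≥ (1.960 · 32.0 / 5.3)²
n ≥ 140.04

Minimum n = 141 (rounding up)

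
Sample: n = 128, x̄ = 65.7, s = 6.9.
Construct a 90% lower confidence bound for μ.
μ ≥ 64.91

Lower bound (one-sided):
t* = 1.288 (one-sided for 90%)
Lower bound = x̄ - t* · s/√n = 65.7 - 1.288 · 6.9/√128 = 64.91

We are 90% confident that μ ≥ 64.91.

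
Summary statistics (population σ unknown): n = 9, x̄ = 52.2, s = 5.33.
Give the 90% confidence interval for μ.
(48.90, 55.50)

t-interval (σ unknown):
df = n - 1 = 8
t* = 1.860 for 90% confidence

Margin of error = t* · s/√n = 1.860 · 5.33/√9 = 3.30

CI: (48.90, 55.50)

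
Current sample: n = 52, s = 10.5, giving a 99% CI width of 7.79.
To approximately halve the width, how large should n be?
n ≈ 208

CI width ∝ 1/√n
To reduce width by factor 2, need √n to grow by 2 → need 2² = 4 times as many samples.

Current: n = 52, width = 7.79
New: n = 208, width ≈ 3.79

Width reduced by factor of 7.79/3.79 = 2.06.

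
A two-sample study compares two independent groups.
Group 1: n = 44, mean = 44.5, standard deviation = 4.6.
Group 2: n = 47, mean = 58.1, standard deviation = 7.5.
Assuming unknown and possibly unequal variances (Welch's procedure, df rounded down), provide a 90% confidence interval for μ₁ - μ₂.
(-15.76, -11.44)

Difference: x̄₁ - x̄₂ = -13.60
SE = √(s₁²/n₁ + s₂²/n₂) = √(4.6²/44 + 7.5²/47) = 1.2953
df = 77.08 → 77 (Welch–Satterthwaite, rounded down)
t* = 1.665

CI: -13.60 ± 1.665 · 1.2953 = -13.60 ± 2.16 = (-15.76, -11.44)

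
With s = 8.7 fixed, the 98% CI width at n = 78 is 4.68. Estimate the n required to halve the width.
n ≈ 312

CI width ∝ 1/√n
To reduce width by factor 2, need √n to grow by 2 → need 2² = 4 times as many samples.

Current: n = 78, width = 4.68
New: n = 312, width ≈ 2.30

Width reduced by factor of 4.68/2.30 = 2.03.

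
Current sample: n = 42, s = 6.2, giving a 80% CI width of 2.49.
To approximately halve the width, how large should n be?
n ≈ 168

CI width ∝ 1/√n
To reduce width by factor 2, need √n to grow by 2 → need 2² = 4 times as many samples.

Current: n = 42, width = 2.49
New: n = 168, width ≈ 1.23

Width reduced by factor of 2.49/1.23 = 2.02.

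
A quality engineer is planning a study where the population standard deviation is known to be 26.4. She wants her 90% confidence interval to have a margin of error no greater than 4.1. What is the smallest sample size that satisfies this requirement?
n ≥ 113

For margin E ≤ 4.1:
n ≥ (z* · σ / E)²
n ≥ (1.645 · 26.4 / 4.1)²
n ≥ 112.19

Minimum n = 113 (rounding up)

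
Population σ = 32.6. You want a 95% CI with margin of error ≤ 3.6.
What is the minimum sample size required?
n ≥ 316

For margin E ≤ 3.6:
n ≥ (z* · σ / E)²
n ≥ (1.960 · 32.6 / 3.6)²
n ≥ 315.02

Minimum n = 316 (rounding up)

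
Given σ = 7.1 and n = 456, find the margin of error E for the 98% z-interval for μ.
Margin of error = 0.77

Margin of error = z* · σ/√n
= 2.326 · 7.1/√456
= 2.326 · 7.1/21.3542
= 0.77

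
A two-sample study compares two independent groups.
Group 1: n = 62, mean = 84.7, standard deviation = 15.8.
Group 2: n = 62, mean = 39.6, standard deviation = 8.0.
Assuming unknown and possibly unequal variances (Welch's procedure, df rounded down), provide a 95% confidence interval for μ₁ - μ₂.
(40.63, 49.57)

Difference: x̄₁ - x̄₂ = 45.10
SE = √(s₁²/n₁ + s₂²/n₂) = √(15.8²/62 + 8.0²/62) = 2.2492
df = 90.35 → 90 (Welch–Satterthwaite, rounded down)
t* = 1.987

CI: 45.10 ± 1.987 · 2.2492 = 45.10 ± 4.47 = (40.63, 49.57)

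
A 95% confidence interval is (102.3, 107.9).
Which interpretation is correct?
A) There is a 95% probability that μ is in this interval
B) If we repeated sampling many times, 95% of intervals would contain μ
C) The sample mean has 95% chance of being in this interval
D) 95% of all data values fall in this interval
B

A) Wrong — μ is fixed; the randomness lives in the interval, not in μ.
B) Correct — this is the frequentist long-run coverage interpretation.
C) Wrong — x̄ is observed and sits in the interval by construction.
D) Wrong — a CI is about the parameter μ, not individual data values.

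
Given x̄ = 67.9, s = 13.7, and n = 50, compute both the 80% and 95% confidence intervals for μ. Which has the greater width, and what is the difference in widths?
95% CI is wider by 2.76

df = 49
80% CI: t* = 1.299, (65.38, 70.42), width = 2 · t* · s/√n = 5.03
95% CI: t* = 2.010, (64.01, 71.79), width = 2 · t* · s/√n = 7.79

The 95% CI is wider by 7.79 - 5.03 = 2.76.
Higher confidence requires a wider interval.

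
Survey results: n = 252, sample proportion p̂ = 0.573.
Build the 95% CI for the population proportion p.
(0.512, 0.634)

Proportion CI:
SE = √(p̂(1-p̂)/n) = √(0.573 · 0.427 / 252) = 0.03116

z* = 1.960
Margin = z* · SE = 1.960 · 0.03116 = 0.0611

CI: 0.573 ± 0.0611 = (0.512, 0.634)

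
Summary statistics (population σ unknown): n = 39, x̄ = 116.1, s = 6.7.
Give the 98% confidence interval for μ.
(113.49, 118.71)

t-interval (σ unknown):
df = n - 1 = 38
t* = 2.429 for 98% confidence

Margin of error = t* · s/√n = 2.429 · 6.7/√39 = 2.61

CI: (113.49, 118.71)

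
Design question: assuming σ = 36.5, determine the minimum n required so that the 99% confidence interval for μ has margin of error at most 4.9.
n ≥ 369

For margin E ≤ 4.9:
n ≥ (z* · σ / E)²
n ≥ (2.576 · 36.5 / 4.9)²
n ≥ 368.20

Minimum n = 369 (rounding up)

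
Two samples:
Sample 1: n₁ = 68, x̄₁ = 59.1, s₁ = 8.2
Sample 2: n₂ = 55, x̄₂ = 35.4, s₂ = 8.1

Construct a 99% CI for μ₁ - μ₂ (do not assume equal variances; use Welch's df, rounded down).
(19.83, 27.57)

Difference: x̄₁ - x̄₂ = 23.70
SE = √(s₁²/n₁ + s₂²/n₂) = √(8.2²/68 + 8.1²/55) = 1.4771
df = 116.25 → 116 (Welch–Satterthwaite, rounded down)
t* = 2.619

CI: 23.70 ± 2.619 · 1.4771 = 23.70 ± 3.87 = (19.83, 27.57)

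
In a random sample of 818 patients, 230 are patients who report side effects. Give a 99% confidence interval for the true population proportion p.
(0.241, 0.322)

Proportion CI:
p̂ = 230/818 = 0.28117
SE = √(p̂(1-p̂)/n) = √(0.28117 · 0.71883 / 818) = 0.01572

z* = 2.576
Margin = z* · SE = 2.576 · 0.01572 = 0.0405

CI: 0.28117 ± 0.0405 = (0.241, 0.322)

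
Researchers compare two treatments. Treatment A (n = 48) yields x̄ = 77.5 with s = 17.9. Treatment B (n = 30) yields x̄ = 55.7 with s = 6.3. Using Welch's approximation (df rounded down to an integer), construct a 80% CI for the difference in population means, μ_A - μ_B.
(18.14, 25.46)

Difference: x̄₁ - x̄₂ = 21.80
SE = √(s₁²/n₁ + s₂²/n₂) = √(17.9²/48 + 6.3²/30) = 2.8281
df = 63.44 → 63 (Welch–Satterthwaite, rounded down)
t* = 1.295

CI: 21.80 ± 1.295 · 2.8281 = 21.80 ± 3.66 = (18.14, 25.46)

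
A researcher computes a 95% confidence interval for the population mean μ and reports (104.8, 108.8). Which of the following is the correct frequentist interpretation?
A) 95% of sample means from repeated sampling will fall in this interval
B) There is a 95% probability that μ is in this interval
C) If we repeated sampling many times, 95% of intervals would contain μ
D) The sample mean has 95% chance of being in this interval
C

A) Wrong — coverage applies to intervals containing μ, not to future x̄ values.
B) Wrong — μ is fixed; the randomness lives in the interval, not in μ.
C) Correct — this is the frequentist long-run coverage interpretation.
D) Wrong — x̄ is observed and sits in the interval by construction.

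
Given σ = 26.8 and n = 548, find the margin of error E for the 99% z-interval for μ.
Margin of error = 2.95

Margin of error = z* · σ/√n
= 2.576 · 26.8/√548
= 2.576 · 26.8/23.4094
= 2.95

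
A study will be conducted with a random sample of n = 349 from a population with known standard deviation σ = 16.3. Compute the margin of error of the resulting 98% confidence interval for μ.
Margin of error = 2.03

Margin of error = z* · σ/√n
= 2.326 · 16.3/√349
= 2.326 · 16.3/18.6815
= 2.03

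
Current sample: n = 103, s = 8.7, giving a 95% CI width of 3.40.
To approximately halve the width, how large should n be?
n ≈ 412

CI width ∝ 1/√n
To reduce width by factor 2, need √n to grow by 2 → need 2² = 4 times as many samples.

Current: n = 103, width = 3.40
New: n = 412, width ≈ 1.69

Width reduced by factor of 3.40/1.69 = 2.01.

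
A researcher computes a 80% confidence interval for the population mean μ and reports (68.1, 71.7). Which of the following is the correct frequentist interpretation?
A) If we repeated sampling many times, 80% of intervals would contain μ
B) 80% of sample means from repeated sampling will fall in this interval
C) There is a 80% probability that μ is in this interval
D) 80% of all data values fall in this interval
A

A) Correct — this is the frequentist long-run coverage interpretation.
B) Wrong — coverage applies to intervals containing μ, not to future x̄ values.
C) Wrong — μ is fixed; the randomness lives in the interval, not in μ.
D) Wrong — a CI is about the parameter μ, not individual data values.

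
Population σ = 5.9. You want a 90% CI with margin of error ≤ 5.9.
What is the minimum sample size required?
n ≥ 3

For margin E ≤ 5.9:
n ≥ (z* · σ / E)²
n ≥ (1.645 · 5.9 / 5.9)²
n ≥ 2.71

Minimum n = 3 (rounding up)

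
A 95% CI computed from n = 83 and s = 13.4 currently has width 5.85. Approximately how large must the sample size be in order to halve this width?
n ≈ 332

CI width ∝ 1/√n
To reduce width by factor 2, need √n to grow by 2 → need 2² = 4 times as many samples.

Current: n = 83, width = 5.85
New: n = 332, width ≈ 2.89

Width reduced by factor of 5.85/2.89 = 2.02.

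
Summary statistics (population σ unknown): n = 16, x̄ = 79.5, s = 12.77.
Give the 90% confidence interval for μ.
(73.90, 85.10)

t-interval (σ unknown):
df = n - 1 = 15
t* = 1.753 for 90% confidence

Margin of error = t* · s/√n = 1.753 · 12.77/√16 = 5.60

CI: (73.90, 85.10)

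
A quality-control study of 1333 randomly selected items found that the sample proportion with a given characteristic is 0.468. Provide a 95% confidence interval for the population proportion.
(0.441, 0.495)

Proportion CI:
SE = √(p̂(1-p̂)/n) = √(0.468 · 0.532 / 1333) = 0.01367

z* = 1.960
Margin = z* · SE = 1.960 · 0.01367 = 0.0268

CI: 0.468 ± 0.0268 = (0.441, 0.495)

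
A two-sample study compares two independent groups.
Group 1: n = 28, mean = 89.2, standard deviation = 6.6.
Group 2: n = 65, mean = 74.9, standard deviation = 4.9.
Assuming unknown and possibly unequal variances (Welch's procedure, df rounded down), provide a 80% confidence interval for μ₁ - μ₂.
(12.49, 16.11)

Difference: x̄₁ - x̄₂ = 14.30
SE = √(s₁²/n₁ + s₂²/n₂) = √(6.6²/28 + 4.9²/65) = 1.3875
df = 40.38 → 40 (Welch–Satterthwaite, rounded down)
t* = 1.303

CI: 14.30 ± 1.303 · 1.3875 = 14.30 ± 1.81 = (12.49, 16.11)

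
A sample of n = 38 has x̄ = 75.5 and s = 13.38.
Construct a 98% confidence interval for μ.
(70.22, 80.78)

t-interval (σ unknown):
df = n - 1 = 37
t* = 2.431 for 98% confidence

Margin of error = t* · s/√n = 2.431 · 13.38/√38 = 5.28

CI: (70.22, 80.78)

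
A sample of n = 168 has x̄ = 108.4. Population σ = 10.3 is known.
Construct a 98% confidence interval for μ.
(106.55, 110.25)

z-interval (σ known):
z* = 2.326 for 98% confidence

Margin of error = z* · σ/√n = 2.326 · 10.3/√168 = 1.85

CI: (108.4 - 1.85, 108.4 + 1.85) = (106.55, 110.25)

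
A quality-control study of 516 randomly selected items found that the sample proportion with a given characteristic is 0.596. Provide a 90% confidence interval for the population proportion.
(0.560, 0.632)

Proportion CI:
SE = √(p̂(1-p̂)/n) = √(0.596 · 0.404 / 516) = 0.02160

z* = 1.645
Margin = z* · SE = 1.645 · 0.02160 = 0.0355

CI: 0.596 ± 0.0355 = (0.560, 0.632)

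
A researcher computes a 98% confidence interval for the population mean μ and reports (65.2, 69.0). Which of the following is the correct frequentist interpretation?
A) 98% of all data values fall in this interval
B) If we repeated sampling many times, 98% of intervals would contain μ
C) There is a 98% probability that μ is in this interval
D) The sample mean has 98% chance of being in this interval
B

A) Wrong — a CI is about the parameter μ, not individual data values.
B) Correct — this is the frequentist long-run coverage interpretation.
C) Wrong — μ is fixed; the randomness lives in the interval, not in μ.
D) Wrong — x̄ is observed and sits in the interval by construction.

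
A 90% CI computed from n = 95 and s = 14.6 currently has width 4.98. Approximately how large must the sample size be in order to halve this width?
n ≈ 380

CI width ∝ 1/√n
To reduce width by factor 2, need √n to grow by 2 → need 2² = 4 times as many samples.

Current: n = 95, width = 4.98
New: n = 380, width ≈ 2.47

Width reduced by factor of 4.98/2.47 = 2.02.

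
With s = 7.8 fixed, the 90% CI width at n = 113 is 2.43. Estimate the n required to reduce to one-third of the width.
n ≈ 1017

CI width ∝ 1/√n
To reduce width by factor 3, need √n to grow by 3 → need 3² = 9 times as many samples.

Current: n = 113, width = 2.43
New: n = 1017, width ≈ 0.81

Width reduced by factor of 2.43/0.81 = 3.00.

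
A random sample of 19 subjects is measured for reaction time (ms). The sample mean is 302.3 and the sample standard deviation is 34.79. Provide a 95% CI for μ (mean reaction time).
(285.53, 319.07)

t-interval (σ unknown):
df = n - 1 = 18
t* = 2.101 for 95% confidence

Margin of error = t* · s/√n = 2.101 · 34.79/√19 = 16.77

CI: (285.53, 319.07)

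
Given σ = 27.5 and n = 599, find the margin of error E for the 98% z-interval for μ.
Margin of error = 2.61

Margin of error = z* · σ/√n
= 2.326 · 27.5/√599
= 2.326 · 27.5/24.4745
= 2.61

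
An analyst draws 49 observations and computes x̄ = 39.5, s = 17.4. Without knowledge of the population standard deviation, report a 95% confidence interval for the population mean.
(34.50, 44.50)

t-interval (σ unknown):
df = n - 1 = 48
t* = 2.011 for 95% confidence

Margin of error = t* · s/√n = 2.011 · 17.4/√49 = 5.00

CI: (34.50, 44.50)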